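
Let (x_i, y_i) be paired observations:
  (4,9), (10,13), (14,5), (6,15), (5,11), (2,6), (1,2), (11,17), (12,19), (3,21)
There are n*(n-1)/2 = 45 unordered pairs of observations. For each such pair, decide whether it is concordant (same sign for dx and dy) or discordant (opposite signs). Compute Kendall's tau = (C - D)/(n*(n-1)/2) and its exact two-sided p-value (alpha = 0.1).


Step 1: Enumerate the 45 unordered pairs (i,j) with i<j and classify each by sign(x_j-x_i) * sign(y_j-y_i).
  (1,2):dx=+6,dy=+4->C; (1,3):dx=+10,dy=-4->D; (1,4):dx=+2,dy=+6->C; (1,5):dx=+1,dy=+2->C
  (1,6):dx=-2,dy=-3->C; (1,7):dx=-3,dy=-7->C; (1,8):dx=+7,dy=+8->C; (1,9):dx=+8,dy=+10->C
  (1,10):dx=-1,dy=+12->D; (2,3):dx=+4,dy=-8->D; (2,4):dx=-4,dy=+2->D; (2,5):dx=-5,dy=-2->C
  (2,6):dx=-8,dy=-7->C; (2,7):dx=-9,dy=-11->C; (2,8):dx=+1,dy=+4->C; (2,9):dx=+2,dy=+6->C
  (2,10):dx=-7,dy=+8->D; (3,4):dx=-8,dy=+10->D; (3,5):dx=-9,dy=+6->D; (3,6):dx=-12,dy=+1->D
  (3,7):dx=-13,dy=-3->C; (3,8):dx=-3,dy=+12->D; (3,9):dx=-2,dy=+14->D; (3,10):dx=-11,dy=+16->D
  (4,5):dx=-1,dy=-4->C; (4,6):dx=-4,dy=-9->C; (4,7):dx=-5,dy=-13->C; (4,8):dx=+5,dy=+2->C
  (4,9):dx=+6,dy=+4->C; (4,10):dx=-3,dy=+6->D; (5,6):dx=-3,dy=-5->C; (5,7):dx=-4,dy=-9->C
  (5,8):dx=+6,dy=+6->C; (5,9):dx=+7,dy=+8->C; (5,10):dx=-2,dy=+10->D; (6,7):dx=-1,dy=-4->C
  (6,8):dx=+9,dy=+11->C; (6,9):dx=+10,dy=+13->C; (6,10):dx=+1,dy=+15->C; (7,8):dx=+10,dy=+15->C
  (7,9):dx=+11,dy=+17->C; (7,10):dx=+2,dy=+19->C; (8,9):dx=+1,dy=+2->C; (8,10):dx=-8,dy=+4->D
  (9,10):dx=-9,dy=+2->D
Step 2: C = 30, D = 15, total pairs = 45.
Step 3: tau = (C - D)/(n(n-1)/2) = (30 - 15)/45 = 0.333333.
Step 4: Exact two-sided p-value (enumerate n! = 3628800 permutations of y under H0): p = 0.216373.
Step 5: alpha = 0.1. fail to reject H0.

tau_b = 0.3333 (C=30, D=15), p = 0.216373, fail to reject H0.


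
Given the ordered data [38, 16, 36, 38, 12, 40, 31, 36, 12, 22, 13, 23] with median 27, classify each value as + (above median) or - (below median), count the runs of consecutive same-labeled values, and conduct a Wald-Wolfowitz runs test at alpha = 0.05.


Step 1: Compute median = 27; label A = above, B = below.
Labels in order: ABAABAAABBBB  (n_A = 6, n_B = 6)
Step 2: Count runs R = 6.
Step 3: Under H0 (random ordering), E[R] = 2*n_A*n_B/(n_A+n_B) + 1 = 2*6*6/12 + 1 = 7.0000.
        Var[R] = 2*n_A*n_B*(2*n_A*n_B - n_A - n_B) / ((n_A+n_B)^2 * (n_A+n_B-1)) = 4320/1584 = 2.7273.
        SD[R] = 1.6514.
Step 4: Continuity-corrected z = (R + 0.5 - E[R]) / SD[R] = (6 + 0.5 - 7.0000) / 1.6514 = -0.3028.
Step 5: Two-sided p-value via normal approximation = 2*(1 - Phi(|z|)) = 0.762069.
Step 6: alpha = 0.05. fail to reject H0.

R = 6, z = -0.3028, p = 0.762069, fail to reject H0.


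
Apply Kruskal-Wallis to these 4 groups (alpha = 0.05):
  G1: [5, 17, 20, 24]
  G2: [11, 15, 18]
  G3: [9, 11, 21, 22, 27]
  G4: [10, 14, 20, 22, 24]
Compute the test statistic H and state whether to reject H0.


Step 1: Combine all N = 17 observations and assign midranks.
sorted (value, group, rank): (5,G1,1), (9,G3,2), (10,G4,3), (11,G2,4.5), (11,G3,4.5), (14,G4,6), (15,G2,7), (17,G1,8), (18,G2,9), (20,G1,10.5), (20,G4,10.5), (21,G3,12), (22,G3,13.5), (22,G4,13.5), (24,G1,15.5), (24,G4,15.5), (27,G3,17)
Step 2: Sum ranks within each group.
R_1 = 35 (n_1 = 4)
R_2 = 20.5 (n_2 = 3)
R_3 = 49 (n_3 = 5)
R_4 = 48.5 (n_4 = 5)
Step 3: H = 12/(N(N+1)) * sum(R_i^2/n_i) - 3(N+1)
     = 12/(17*18) * (35^2/4 + 20.5^2/3 + 49^2/5 + 48.5^2/5) - 3*18
     = 0.039216 * 1396.98 - 54
     = 0.783660.
Step 4: Ties present; correction factor C = 1 - 24/(17^3 - 17) = 0.995098. Corrected H = 0.783660 / 0.995098 = 0.787521.
Step 5: Under H0, H ~ chi^2(3); p-value = 0.852450.
Step 6: alpha = 0.05. fail to reject H0.

H = 0.7875, df = 3, p = 0.852450, fail to reject H0.


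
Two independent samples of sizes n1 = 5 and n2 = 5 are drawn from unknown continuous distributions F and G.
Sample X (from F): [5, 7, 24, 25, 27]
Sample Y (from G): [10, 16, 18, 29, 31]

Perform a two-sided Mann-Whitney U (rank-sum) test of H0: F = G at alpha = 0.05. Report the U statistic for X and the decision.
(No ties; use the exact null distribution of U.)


Step 1: Combine and sort all 10 observations; assign midranks.
sorted (value, group): (5,X), (7,X), (10,Y), (16,Y), (18,Y), (24,X), (25,X), (27,X), (29,Y), (31,Y)
ranks: 5->1, 7->2, 10->3, 16->4, 18->5, 24->6, 25->7, 27->8, 29->9, 31->10
Step 2: Rank sum for X: R1 = 1 + 2 + 6 + 7 + 8 = 24.
Step 3: U_X = R1 - n1(n1+1)/2 = 24 - 5*6/2 = 24 - 15 = 9.
       U_Y = n1*n2 - U_X = 25 - 9 = 16.
Step 4: No ties, so the exact null distribution of U (based on enumerating the C(10,5) = 252 equally likely rank assignments) gives the two-sided p-value.
Step 5: p-value = 0.547619; compare to alpha = 0.05. fail to reject H0.

U_X = 9, p = 0.547619, fail to reject H0 at alpha = 0.05.


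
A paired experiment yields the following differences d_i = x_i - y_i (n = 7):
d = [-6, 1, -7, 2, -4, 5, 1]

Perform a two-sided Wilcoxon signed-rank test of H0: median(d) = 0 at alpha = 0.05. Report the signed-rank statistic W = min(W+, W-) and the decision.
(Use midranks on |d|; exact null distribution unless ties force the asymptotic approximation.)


Step 1: Drop any zero differences (none here) and take |d_i|.
|d| = [6, 1, 7, 2, 4, 5, 1]
Step 2: Midrank |d_i| (ties get averaged ranks).
ranks: |6|->6, |1|->1.5, |7|->7, |2|->3, |4|->4, |5|->5, |1|->1.5
Step 3: Attach original signs; sum ranks with positive sign and with negative sign.
W+ = 1.5 + 3 + 5 + 1.5 = 11
W- = 6 + 7 + 4 = 17
(Check: W+ + W- = 28 should equal n(n+1)/2 = 28.)
Step 4: Test statistic W = min(W+, W-) = 11.
Step 5: Ties in |d|, so use the tie-corrected normal approximation.
        E[W] = n(n+1)/4 = 7*8/4 = 14.
        Tie groups: |d|=1 (t=2); sum(t^3 - t) = 6.
        Var[W] = n(n+1)(2n+1)/24 - sum(t^3-t)/48 = 840/24 - 6/48 = 34.875.
        z = (W - E[W]) / sqrt(Var[W]) = (11 - 14) / 5.9055 = -0.5080.
        Two-sided p = 2*Phi(z) = 0.611453.
Step 6: alpha = 0.05. fail to reject H0.

W+ = 11, W- = 17, W = min = 11, p = 0.611453, fail to reject H0.


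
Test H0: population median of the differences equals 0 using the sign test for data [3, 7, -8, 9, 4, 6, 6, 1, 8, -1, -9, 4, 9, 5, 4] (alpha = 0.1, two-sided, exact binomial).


Step 1: Discard zero differences. Original n = 15; n_eff = number of nonzero differences = 15.
Nonzero differences (with sign): +3, +7, -8, +9, +4, +6, +6, +1, +8, -1, -9, +4, +9, +5, +4
Step 2: Count signs: positive = 12, negative = 3.
Step 3: Under H0: P(positive) = 0.5, so the number of positives S ~ Bin(15, 0.5).
Step 4: Two-sided exact p-value = sum of Bin(15,0.5) probabilities at or below the observed probability = 0.035156.
Step 5: alpha = 0.1. reject H0.

n_eff = 15, pos = 12, neg = 3, p = 0.035156, reject H0.


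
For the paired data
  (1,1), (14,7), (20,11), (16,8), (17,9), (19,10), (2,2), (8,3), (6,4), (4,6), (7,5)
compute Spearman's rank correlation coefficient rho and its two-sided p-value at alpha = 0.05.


Step 1: Rank x and y separately (midranks; no ties here).
rank(x): 1->1, 14->7, 20->11, 16->8, 17->9, 19->10, 2->2, 8->6, 6->4, 4->3, 7->5
rank(y): 1->1, 7->7, 11->11, 8->8, 9->9, 10->10, 2->2, 3->3, 4->4, 6->6, 5->5
Step 2: d_i = R_x(i) - R_y(i); compute d_i^2.
  (1-1)^2=0, (7-7)^2=0, (11-11)^2=0, (8-8)^2=0, (9-9)^2=0, (10-10)^2=0, (2-2)^2=0, (6-3)^2=9, (4-4)^2=0, (3-6)^2=9, (5-5)^2=0
sum(d^2) = 18.
Step 3: rho = 1 - 6*18 / (11*(11^2 - 1)) = 1 - 108/1320 = 0.918182.
Step 4: Under H0, t = rho * sqrt((n-2)/(1-rho^2)) = 6.9531 ~ t(9).
Step 5: Two-sided p-value from the t-distribution with 9 df = 0.000067.
Step 6: alpha = 0.05. reject H0.

rho = 0.9182, p = 0.000067, reject H0 at alpha = 0.05.


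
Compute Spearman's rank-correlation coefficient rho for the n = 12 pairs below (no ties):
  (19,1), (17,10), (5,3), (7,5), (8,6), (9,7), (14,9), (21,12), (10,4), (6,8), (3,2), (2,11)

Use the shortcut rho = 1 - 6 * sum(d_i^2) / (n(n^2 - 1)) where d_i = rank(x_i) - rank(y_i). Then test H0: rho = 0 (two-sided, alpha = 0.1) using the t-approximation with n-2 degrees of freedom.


Step 1: Rank x and y separately (midranks; no ties here).
rank(x): 19->11, 17->10, 5->3, 7->5, 8->6, 9->7, 14->9, 21->12, 10->8, 6->4, 3->2, 2->1
rank(y): 1->1, 10->10, 3->3, 5->5, 6->6, 7->7, 9->9, 12->12, 4->4, 8->8, 2->2, 11->11
Step 2: d_i = R_x(i) - R_y(i); compute d_i^2.
  (11-1)^2=100, (10-10)^2=0, (3-3)^2=0, (5-5)^2=0, (6-6)^2=0, (7-7)^2=0, (9-9)^2=0, (12-12)^2=0, (8-4)^2=16, (4-8)^2=16, (2-2)^2=0, (1-11)^2=100
sum(d^2) = 232.
Step 3: rho = 1 - 6*232 / (12*(12^2 - 1)) = 1 - 1392/1716 = 0.188811.
Step 4: Under H0, t = rho * sqrt((n-2)/(1-rho^2)) = 0.6080 ~ t(10).
Step 5: Two-sided p-value from the t-distribution with 10 df = 0.556737.
Step 6: alpha = 0.1. fail to reject H0.

rho = 0.1888, p = 0.556737, fail to reject H0 at alpha = 0.1.


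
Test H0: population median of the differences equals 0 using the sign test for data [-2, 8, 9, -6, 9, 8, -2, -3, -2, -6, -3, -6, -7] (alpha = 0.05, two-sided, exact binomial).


Step 1: Discard zero differences. Original n = 13; n_eff = number of nonzero differences = 13.
Nonzero differences (with sign): -2, +8, +9, -6, +9, +8, -2, -3, -2, -6, -3, -6, -7
Step 2: Count signs: positive = 4, negative = 9.
Step 3: Under H0: P(positive) = 0.5, so the number of positives S ~ Bin(13, 0.5).
Step 4: Two-sided exact p-value = sum of Bin(13,0.5) probabilities at or below the observed probability = 0.266846.
Step 5: alpha = 0.05. fail to reject H0.

n_eff = 13, pos = 4, neg = 9, p = 0.266846, fail to reject H0.


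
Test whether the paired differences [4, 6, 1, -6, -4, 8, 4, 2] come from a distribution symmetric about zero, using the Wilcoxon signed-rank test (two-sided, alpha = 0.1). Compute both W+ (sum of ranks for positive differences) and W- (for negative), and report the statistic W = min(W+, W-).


Step 1: Drop any zero differences (none here) and take |d_i|.
|d| = [4, 6, 1, 6, 4, 8, 4, 2]
Step 2: Midrank |d_i| (ties get averaged ranks).
ranks: |4|->4, |6|->6.5, |1|->1, |6|->6.5, |4|->4, |8|->8, |4|->4, |2|->2
Step 3: Attach original signs; sum ranks with positive sign and with negative sign.
W+ = 4 + 6.5 + 1 + 8 + 4 + 2 = 25.5
W- = 6.5 + 4 = 10.5
(Check: W+ + W- = 36 should equal n(n+1)/2 = 36.)
Step 4: Test statistic W = min(W+, W-) = 10.5.
Step 5: Ties in |d|, so use the tie-corrected normal approximation.
        E[W] = n(n+1)/4 = 8*9/4 = 18.
        Tie groups: |d|=4 (t=3), |d|=6 (t=2); sum(t^3 - t) = 30.
        Var[W] = n(n+1)(2n+1)/24 - sum(t^3-t)/48 = 1224/24 - 30/48 = 50.375.
        z = (W - E[W]) / sqrt(Var[W]) = (10.5 - 18) / 7.0975 = -1.0567.
        Two-sided p = 2*Phi(z) = 0.290646.
Step 6: alpha = 0.1. fail to reject H0.

W+ = 25.5, W- = 10.5, W = min = 10.5, p = 0.290646, fail to reject H0.


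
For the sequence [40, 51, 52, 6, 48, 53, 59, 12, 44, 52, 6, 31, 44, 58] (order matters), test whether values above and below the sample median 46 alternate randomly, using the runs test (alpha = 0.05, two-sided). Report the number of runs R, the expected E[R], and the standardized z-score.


Step 1: Compute median = 46; label A = above, B = below.
Labels in order: BAABAAABBABBBA  (n_A = 7, n_B = 7)
Step 2: Count runs R = 8.
Step 3: Under H0 (random ordering), E[R] = 2*n_A*n_B/(n_A+n_B) + 1 = 2*7*7/14 + 1 = 8.0000.
        Var[R] = 2*n_A*n_B*(2*n_A*n_B - n_A - n_B) / ((n_A+n_B)^2 * (n_A+n_B-1)) = 8232/2548 = 3.2308.
        SD[R] = 1.7974.
Step 4: R = E[R], so z = 0 with no continuity correction.
Step 5: Two-sided p-value via normal approximation = 2*(1 - Phi(|z|)) = 1.000000.
Step 6: alpha = 0.05. fail to reject H0.

R = 8, z = 0.0000, p = 1.000000, fail to reject H0.


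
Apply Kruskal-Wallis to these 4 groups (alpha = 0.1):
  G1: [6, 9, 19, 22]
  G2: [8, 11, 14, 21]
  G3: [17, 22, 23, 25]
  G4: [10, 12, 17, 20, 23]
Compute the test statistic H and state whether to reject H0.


Step 1: Combine all N = 17 observations and assign midranks.
sorted (value, group, rank): (6,G1,1), (8,G2,2), (9,G1,3), (10,G4,4), (11,G2,5), (12,G4,6), (14,G2,7), (17,G3,8.5), (17,G4,8.5), (19,G1,10), (20,G4,11), (21,G2,12), (22,G1,13.5), (22,G3,13.5), (23,G3,15.5), (23,G4,15.5), (25,G3,17)
Step 2: Sum ranks within each group.
R_1 = 27.5 (n_1 = 4)
R_2 = 26 (n_2 = 4)
R_3 = 54.5 (n_3 = 4)
R_4 = 45 (n_4 = 5)
Step 3: H = 12/(N(N+1)) * sum(R_i^2/n_i) - 3(N+1)
     = 12/(17*18) * (27.5^2/4 + 26^2/4 + 54.5^2/4 + 45^2/5) - 3*18
     = 0.039216 * 1505.62 - 54
     = 5.044118.
Step 4: Ties present; correction factor C = 1 - 18/(17^3 - 17) = 0.996324. Corrected H = 5.044118 / 0.996324 = 5.062731.
Step 5: Under H0, H ~ chi^2(3); p-value = 0.167261.
Step 6: alpha = 0.1. fail to reject H0.

H = 5.0627, df = 3, p = 0.167261, fail to reject H0.


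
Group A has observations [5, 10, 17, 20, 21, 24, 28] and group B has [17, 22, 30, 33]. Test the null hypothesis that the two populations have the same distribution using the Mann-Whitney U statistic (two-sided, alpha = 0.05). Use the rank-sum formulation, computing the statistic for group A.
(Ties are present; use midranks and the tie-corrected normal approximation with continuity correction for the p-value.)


Step 1: Combine and sort all 11 observations; assign midranks.
sorted (value, group): (5,X), (10,X), (17,X), (17,Y), (20,X), (21,X), (22,Y), (24,X), (28,X), (30,Y), (33,Y)
ranks: 5->1, 10->2, 17->3.5, 17->3.5, 20->5, 21->6, 22->7, 24->8, 28->9, 30->10, 33->11
Step 2: Rank sum for X: R1 = 1 + 2 + 3.5 + 5 + 6 + 8 + 9 = 34.5.
Step 3: U_X = R1 - n1(n1+1)/2 = 34.5 - 7*8/2 = 34.5 - 28 = 6.5.
       U_Y = n1*n2 - U_X = 28 - 6.5 = 21.5.
Step 4: Ties are present, so use the tie-corrected normal approximation (with continuity correction) for the p-value.
Step 5: p-value = 0.184875; compare to alpha = 0.05. fail to reject H0.

U_X = 6.5, p = 0.184875, fail to reject H0 at alpha = 0.05.


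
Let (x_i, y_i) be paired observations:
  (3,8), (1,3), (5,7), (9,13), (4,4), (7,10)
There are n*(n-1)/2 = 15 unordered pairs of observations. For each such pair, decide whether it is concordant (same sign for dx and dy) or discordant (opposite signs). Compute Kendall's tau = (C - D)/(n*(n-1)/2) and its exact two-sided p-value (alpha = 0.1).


Step 1: Enumerate the 15 unordered pairs (i,j) with i<j and classify each by sign(x_j-x_i) * sign(y_j-y_i).
  (1,2):dx=-2,dy=-5->C; (1,3):dx=+2,dy=-1->D; (1,4):dx=+6,dy=+5->C; (1,5):dx=+1,dy=-4->D
  (1,6):dx=+4,dy=+2->C; (2,3):dx=+4,dy=+4->C; (2,4):dx=+8,dy=+10->C; (2,5):dx=+3,dy=+1->C
  (2,6):dx=+6,dy=+7->C; (3,4):dx=+4,dy=+6->C; (3,5):dx=-1,dy=-3->C; (3,6):dx=+2,dy=+3->C
  (4,5):dx=-5,dy=-9->C; (4,6):dx=-2,dy=-3->C; (5,6):dx=+3,dy=+6->C
Step 2: C = 13, D = 2, total pairs = 15.
Step 3: tau = (C - D)/(n(n-1)/2) = (13 - 2)/15 = 0.733333.
Step 4: Exact two-sided p-value (enumerate n! = 720 permutations of y under H0): p = 0.055556.
Step 5: alpha = 0.1. reject H0.

tau_b = 0.7333 (C=13, D=2), p = 0.055556, reject H0.


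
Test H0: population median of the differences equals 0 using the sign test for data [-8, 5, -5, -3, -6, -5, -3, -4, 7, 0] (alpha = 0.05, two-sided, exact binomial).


Step 1: Discard zero differences. Original n = 10; n_eff = number of nonzero differences = 9.
Nonzero differences (with sign): -8, +5, -5, -3, -6, -5, -3, -4, +7
Step 2: Count signs: positive = 2, negative = 7.
Step 3: Under H0: P(positive) = 0.5, so the number of positives S ~ Bin(9, 0.5).
Step 4: Two-sided exact p-value = sum of Bin(9,0.5) probabilities at or below the observed probability = 0.179688.
Step 5: alpha = 0.05. fail to reject H0.

n_eff = 9, pos = 2, neg = 7, p = 0.179688, fail to reject H0.


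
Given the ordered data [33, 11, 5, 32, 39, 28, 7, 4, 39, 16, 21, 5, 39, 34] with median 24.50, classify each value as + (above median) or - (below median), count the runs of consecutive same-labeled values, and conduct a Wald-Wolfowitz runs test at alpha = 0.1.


Step 1: Compute median = 24.50; label A = above, B = below.
Labels in order: ABBAAABBABBBAA  (n_A = 7, n_B = 7)
Step 2: Count runs R = 7.
Step 3: Under H0 (random ordering), E[R] = 2*n_A*n_B/(n_A+n_B) + 1 = 2*7*7/14 + 1 = 8.0000.
        Var[R] = 2*n_A*n_B*(2*n_A*n_B - n_A - n_B) / ((n_A+n_B)^2 * (n_A+n_B-1)) = 8232/2548 = 3.2308.
        SD[R] = 1.7974.
Step 4: Continuity-corrected z = (R + 0.5 - E[R]) / SD[R] = (7 + 0.5 - 8.0000) / 1.7974 = -0.2782.
Step 5: Two-sided p-value via normal approximation = 2*(1 - Phi(|z|)) = 0.780879.
Step 6: alpha = 0.1. fail to reject H0.

R = 7, z = -0.2782, p = 0.780879, fail to reject H0.


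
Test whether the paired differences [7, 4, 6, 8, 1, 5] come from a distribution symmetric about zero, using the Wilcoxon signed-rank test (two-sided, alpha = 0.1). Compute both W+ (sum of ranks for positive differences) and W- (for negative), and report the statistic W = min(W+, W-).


Step 1: Drop any zero differences (none here) and take |d_i|.
|d| = [7, 4, 6, 8, 1, 5]
Step 2: Midrank |d_i| (ties get averaged ranks).
ranks: |7|->5, |4|->2, |6|->4, |8|->6, |1|->1, |5|->3
Step 3: Attach original signs; sum ranks with positive sign and with negative sign.
W+ = 5 + 2 + 4 + 6 + 1 + 3 = 21
W- = 0 = 0
(Check: W+ + W- = 21 should equal n(n+1)/2 = 21.)
Step 4: Test statistic W = min(W+, W-) = 0.
Step 5: No ties, so the exact null distribution over the 2^6 = 64 sign assignments gives the two-sided p-value = 0.031250.
Step 6: alpha = 0.1. reject H0.

W+ = 21, W- = 0, W = min = 0, p = 0.031250, reject H0.


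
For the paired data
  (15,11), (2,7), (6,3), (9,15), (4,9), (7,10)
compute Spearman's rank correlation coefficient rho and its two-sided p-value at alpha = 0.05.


Step 1: Rank x and y separately (midranks; no ties here).
rank(x): 15->6, 2->1, 6->3, 9->5, 4->2, 7->4
rank(y): 11->5, 7->2, 3->1, 15->6, 9->3, 10->4
Step 2: d_i = R_x(i) - R_y(i); compute d_i^2.
  (6-5)^2=1, (1-2)^2=1, (3-1)^2=4, (5-6)^2=1, (2-3)^2=1, (4-4)^2=0
sum(d^2) = 8.
Step 3: rho = 1 - 6*8 / (6*(6^2 - 1)) = 1 - 48/210 = 0.771429.
Step 4: Under H0, t = rho * sqrt((n-2)/(1-rho^2)) = 2.4247 ~ t(4).
Step 5: Two-sided p-value from the t-distribution with 4 df = 0.072397.
Step 6: alpha = 0.05. fail to reject H0.

rho = 0.7714, p = 0.072397, fail to reject H0 at alpha = 0.05.


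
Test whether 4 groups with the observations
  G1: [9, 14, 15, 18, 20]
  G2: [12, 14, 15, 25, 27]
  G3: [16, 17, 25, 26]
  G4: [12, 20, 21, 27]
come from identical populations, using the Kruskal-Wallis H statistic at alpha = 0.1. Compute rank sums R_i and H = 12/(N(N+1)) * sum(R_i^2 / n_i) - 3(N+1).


Step 1: Combine all N = 18 observations and assign midranks.
sorted (value, group, rank): (9,G1,1), (12,G2,2.5), (12,G4,2.5), (14,G1,4.5), (14,G2,4.5), (15,G1,6.5), (15,G2,6.5), (16,G3,8), (17,G3,9), (18,G1,10), (20,G1,11.5), (20,G4,11.5), (21,G4,13), (25,G2,14.5), (25,G3,14.5), (26,G3,16), (27,G2,17.5), (27,G4,17.5)
Step 2: Sum ranks within each group.
R_1 = 33.5 (n_1 = 5)
R_2 = 45.5 (n_2 = 5)
R_3 = 47.5 (n_3 = 4)
R_4 = 44.5 (n_4 = 4)
Step 3: H = 12/(N(N+1)) * sum(R_i^2/n_i) - 3(N+1)
     = 12/(18*19) * (33.5^2/5 + 45.5^2/5 + 47.5^2/4 + 44.5^2/4) - 3*19
     = 0.035088 * 1697.62 - 57
     = 2.565789.
Step 4: Ties present; correction factor C = 1 - 36/(18^3 - 18) = 0.993808. Corrected H = 2.565789 / 0.993808 = 2.581776.
Step 5: Under H0, H ~ chi^2(3); p-value = 0.460693.
Step 6: alpha = 0.1. fail to reject H0.

H = 2.5818, df = 3, p = 0.460693, fail to reject H0.


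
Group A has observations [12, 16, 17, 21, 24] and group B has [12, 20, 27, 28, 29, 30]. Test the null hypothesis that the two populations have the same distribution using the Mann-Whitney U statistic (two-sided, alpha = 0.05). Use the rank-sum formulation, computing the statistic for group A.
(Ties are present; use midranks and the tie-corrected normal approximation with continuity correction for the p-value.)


Step 1: Combine and sort all 11 observations; assign midranks.
sorted (value, group): (12,X), (12,Y), (16,X), (17,X), (20,Y), (21,X), (24,X), (27,Y), (28,Y), (29,Y), (30,Y)
ranks: 12->1.5, 12->1.5, 16->3, 17->4, 20->5, 21->6, 24->7, 27->8, 28->9, 29->10, 30->11
Step 2: Rank sum for X: R1 = 1.5 + 3 + 4 + 6 + 7 = 21.5.
Step 3: U_X = R1 - n1(n1+1)/2 = 21.5 - 5*6/2 = 21.5 - 15 = 6.5.
       U_Y = n1*n2 - U_X = 30 - 6.5 = 23.5.
Step 4: Ties are present, so use the tie-corrected normal approximation (with continuity correction) for the p-value.
Step 5: p-value = 0.143215; compare to alpha = 0.05. fail to reject H0.

U_X = 6.5, p = 0.143215, fail to reject H0 at alpha = 0.05.


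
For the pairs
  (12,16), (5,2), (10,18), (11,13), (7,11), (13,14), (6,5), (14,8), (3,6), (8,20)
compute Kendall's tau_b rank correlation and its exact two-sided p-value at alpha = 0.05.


Step 1: Enumerate the 45 unordered pairs (i,j) with i<j and classify each by sign(x_j-x_i) * sign(y_j-y_i).
  (1,2):dx=-7,dy=-14->C; (1,3):dx=-2,dy=+2->D; (1,4):dx=-1,dy=-3->C; (1,5):dx=-5,dy=-5->C
  (1,6):dx=+1,dy=-2->D; (1,7):dx=-6,dy=-11->C; (1,8):dx=+2,dy=-8->D; (1,9):dx=-9,dy=-10->C
  (1,10):dx=-4,dy=+4->D; (2,3):dx=+5,dy=+16->C; (2,4):dx=+6,dy=+11->C; (2,5):dx=+2,dy=+9->C
  (2,6):dx=+8,dy=+12->C; (2,7):dx=+1,dy=+3->C; (2,8):dx=+9,dy=+6->C; (2,9):dx=-2,dy=+4->D
  (2,10):dx=+3,dy=+18->C; (3,4):dx=+1,dy=-5->D; (3,5):dx=-3,dy=-7->C; (3,6):dx=+3,dy=-4->D
  (3,7):dx=-4,dy=-13->C; (3,8):dx=+4,dy=-10->D; (3,9):dx=-7,dy=-12->C; (3,10):dx=-2,dy=+2->D
  (4,5):dx=-4,dy=-2->C; (4,6):dx=+2,dy=+1->C; (4,7):dx=-5,dy=-8->C; (4,8):dx=+3,dy=-5->D
  (4,9):dx=-8,dy=-7->C; (4,10):dx=-3,dy=+7->D; (5,6):dx=+6,dy=+3->C; (5,7):dx=-1,dy=-6->C
  (5,8):dx=+7,dy=-3->D; (5,9):dx=-4,dy=-5->C; (5,10):dx=+1,dy=+9->C; (6,7):dx=-7,dy=-9->C
  (6,8):dx=+1,dy=-6->D; (6,9):dx=-10,dy=-8->C; (6,10):dx=-5,dy=+6->D; (7,8):dx=+8,dy=+3->C
  (7,9):dx=-3,dy=+1->D; (7,10):dx=+2,dy=+15->C; (8,9):dx=-11,dy=-2->C; (8,10):dx=-6,dy=+12->D
  (9,10):dx=+5,dy=+14->C
Step 2: C = 29, D = 16, total pairs = 45.
Step 3: tau = (C - D)/(n(n-1)/2) = (29 - 16)/45 = 0.288889.
Step 4: Exact two-sided p-value (enumerate n! = 3628800 permutations of y under H0): p = 0.291248.
Step 5: alpha = 0.05. fail to reject H0.

tau_b = 0.2889 (C=29, D=16), p = 0.291248, fail to reject H0.


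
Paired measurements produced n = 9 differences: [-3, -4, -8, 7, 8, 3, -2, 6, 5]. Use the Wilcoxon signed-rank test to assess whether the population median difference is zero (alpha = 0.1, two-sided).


Step 1: Drop any zero differences (none here) and take |d_i|.
|d| = [3, 4, 8, 7, 8, 3, 2, 6, 5]
Step 2: Midrank |d_i| (ties get averaged ranks).
ranks: |3|->2.5, |4|->4, |8|->8.5, |7|->7, |8|->8.5, |3|->2.5, |2|->1, |6|->6, |5|->5
Step 3: Attach original signs; sum ranks with positive sign and with negative sign.
W+ = 7 + 8.5 + 2.5 + 6 + 5 = 29
W- = 2.5 + 4 + 8.5 + 1 = 16
(Check: W+ + W- = 45 should equal n(n+1)/2 = 45.)
Step 4: Test statistic W = min(W+, W-) = 16.
Step 5: Ties in |d|, so use the tie-corrected normal approximation.
        E[W] = n(n+1)/4 = 9*10/4 = 22.5.
        Tie groups: |d|=3 (t=2), |d|=8 (t=2); sum(t^3 - t) = 12.
        Var[W] = n(n+1)(2n+1)/24 - sum(t^3-t)/48 = 1710/24 - 12/48 = 71.
        z = (W - E[W]) / sqrt(Var[W]) = (16 - 22.5) / 8.4261 = -0.7714.
        Two-sided p = 2*Phi(z) = 0.440465.
Step 6: alpha = 0.1. fail to reject H0.

W+ = 29, W- = 16, W = min = 16, p = 0.440465, fail to reject H0.


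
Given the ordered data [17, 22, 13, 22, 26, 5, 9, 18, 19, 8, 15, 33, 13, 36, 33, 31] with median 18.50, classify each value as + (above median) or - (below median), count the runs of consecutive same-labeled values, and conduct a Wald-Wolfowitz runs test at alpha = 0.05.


Step 1: Compute median = 18.50; label A = above, B = below.
Labels in order: BABAABBBABBABAAA  (n_A = 8, n_B = 8)
Step 2: Count runs R = 10.
Step 3: Under H0 (random ordering), E[R] = 2*n_A*n_B/(n_A+n_B) + 1 = 2*8*8/16 + 1 = 9.0000.
        Var[R] = 2*n_A*n_B*(2*n_A*n_B - n_A - n_B) / ((n_A+n_B)^2 * (n_A+n_B-1)) = 14336/3840 = 3.7333.
        SD[R] = 1.9322.
Step 4: Continuity-corrected z = (R - 0.5 - E[R]) / SD[R] = (10 - 0.5 - 9.0000) / 1.9322 = 0.2588.
Step 5: Two-sided p-value via normal approximation = 2*(1 - Phi(|z|)) = 0.795809.
Step 6: alpha = 0.05. fail to reject H0.

R = 10, z = 0.2588, p = 0.795809, fail to reject H0.


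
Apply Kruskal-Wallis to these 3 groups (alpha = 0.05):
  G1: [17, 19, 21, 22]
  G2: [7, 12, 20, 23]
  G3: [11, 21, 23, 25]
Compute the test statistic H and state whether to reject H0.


Step 1: Combine all N = 12 observations and assign midranks.
sorted (value, group, rank): (7,G2,1), (11,G3,2), (12,G2,3), (17,G1,4), (19,G1,5), (20,G2,6), (21,G1,7.5), (21,G3,7.5), (22,G1,9), (23,G2,10.5), (23,G3,10.5), (25,G3,12)
Step 2: Sum ranks within each group.
R_1 = 25.5 (n_1 = 4)
R_2 = 20.5 (n_2 = 4)
R_3 = 32 (n_3 = 4)
Step 3: H = 12/(N(N+1)) * sum(R_i^2/n_i) - 3(N+1)
     = 12/(12*13) * (25.5^2/4 + 20.5^2/4 + 32^2/4) - 3*13
     = 0.076923 * 523.625 - 39
     = 1.278846.
Step 4: Ties present; correction factor C = 1 - 12/(12^3 - 12) = 0.993007. Corrected H = 1.278846 / 0.993007 = 1.287852.
Step 5: Under H0, H ~ chi^2(2); p-value = 0.525226.
Step 6: alpha = 0.05. fail to reject H0.

H = 1.2879, df = 2, p = 0.525226, fail to reject H0.


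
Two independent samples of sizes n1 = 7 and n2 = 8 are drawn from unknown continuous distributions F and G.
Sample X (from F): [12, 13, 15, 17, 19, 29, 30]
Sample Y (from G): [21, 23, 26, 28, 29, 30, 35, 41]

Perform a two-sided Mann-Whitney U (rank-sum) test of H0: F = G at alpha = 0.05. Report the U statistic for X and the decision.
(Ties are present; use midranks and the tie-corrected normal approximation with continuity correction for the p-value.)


Step 1: Combine and sort all 15 observations; assign midranks.
sorted (value, group): (12,X), (13,X), (15,X), (17,X), (19,X), (21,Y), (23,Y), (26,Y), (28,Y), (29,X), (29,Y), (30,X), (30,Y), (35,Y), (41,Y)
ranks: 12->1, 13->2, 15->3, 17->4, 19->5, 21->6, 23->7, 26->8, 28->9, 29->10.5, 29->10.5, 30->12.5, 30->12.5, 35->14, 41->15
Step 2: Rank sum for X: R1 = 1 + 2 + 3 + 4 + 5 + 10.5 + 12.5 = 38.
Step 3: U_X = R1 - n1(n1+1)/2 = 38 - 7*8/2 = 38 - 28 = 10.
       U_Y = n1*n2 - U_X = 56 - 10 = 46.
Step 4: Ties are present, so use the tie-corrected normal approximation (with continuity correction) for the p-value.
Step 5: p-value = 0.042473; compare to alpha = 0.05. reject H0.

U_X = 10, p = 0.042473, reject H0 at alpha = 0.05.


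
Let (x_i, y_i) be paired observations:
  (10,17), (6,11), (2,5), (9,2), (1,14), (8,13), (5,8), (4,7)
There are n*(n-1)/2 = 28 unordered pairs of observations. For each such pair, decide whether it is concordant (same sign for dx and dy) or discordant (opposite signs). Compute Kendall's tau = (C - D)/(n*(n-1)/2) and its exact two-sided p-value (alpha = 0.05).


Step 1: Enumerate the 28 unordered pairs (i,j) with i<j and classify each by sign(x_j-x_i) * sign(y_j-y_i).
  (1,2):dx=-4,dy=-6->C; (1,3):dx=-8,dy=-12->C; (1,4):dx=-1,dy=-15->C; (1,5):dx=-9,dy=-3->C
  (1,6):dx=-2,dy=-4->C; (1,7):dx=-5,dy=-9->C; (1,8):dx=-6,dy=-10->C; (2,3):dx=-4,dy=-6->C
  (2,4):dx=+3,dy=-9->D; (2,5):dx=-5,dy=+3->D; (2,6):dx=+2,dy=+2->C; (2,7):dx=-1,dy=-3->C
  (2,8):dx=-2,dy=-4->C; (3,4):dx=+7,dy=-3->D; (3,5):dx=-1,dy=+9->D; (3,6):dx=+6,dy=+8->C
  (3,7):dx=+3,dy=+3->C; (3,8):dx=+2,dy=+2->C; (4,5):dx=-8,dy=+12->D; (4,6):dx=-1,dy=+11->D
  (4,7):dx=-4,dy=+6->D; (4,8):dx=-5,dy=+5->D; (5,6):dx=+7,dy=-1->D; (5,7):dx=+4,dy=-6->D
  (5,8):dx=+3,dy=-7->D; (6,7):dx=-3,dy=-5->C; (6,8):dx=-4,dy=-6->C; (7,8):dx=-1,dy=-1->C
Step 2: C = 17, D = 11, total pairs = 28.
Step 3: tau = (C - D)/(n(n-1)/2) = (17 - 11)/28 = 0.214286.
Step 4: Exact two-sided p-value (enumerate n! = 40320 permutations of y under H0): p = 0.548413.
Step 5: alpha = 0.05. fail to reject H0.

tau_b = 0.2143 (C=17, D=11), p = 0.548413, fail to reject H0.


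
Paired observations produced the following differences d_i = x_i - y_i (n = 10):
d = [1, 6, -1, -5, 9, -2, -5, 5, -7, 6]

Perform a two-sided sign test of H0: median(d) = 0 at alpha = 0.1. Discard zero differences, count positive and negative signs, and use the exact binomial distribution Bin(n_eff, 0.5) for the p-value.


Step 1: Discard zero differences. Original n = 10; n_eff = number of nonzero differences = 10.
Nonzero differences (with sign): +1, +6, -1, -5, +9, -2, -5, +5, -7, +6
Step 2: Count signs: positive = 5, negative = 5.
Step 3: Under H0: P(positive) = 0.5, so the number of positives S ~ Bin(10, 0.5).
Step 4: Two-sided exact p-value = sum of Bin(10,0.5) probabilities at or below the observed probability = 1.000000.
Step 5: alpha = 0.1. fail to reject H0.

n_eff = 10, pos = 5, neg = 5, p = 1.000000, fail to reject H0.


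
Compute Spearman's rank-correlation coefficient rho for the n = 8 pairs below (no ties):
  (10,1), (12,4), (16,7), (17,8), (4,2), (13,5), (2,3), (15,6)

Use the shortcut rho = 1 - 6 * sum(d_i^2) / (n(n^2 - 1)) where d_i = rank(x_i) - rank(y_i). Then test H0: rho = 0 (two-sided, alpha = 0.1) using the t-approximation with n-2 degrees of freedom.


Step 1: Rank x and y separately (midranks; no ties here).
rank(x): 10->3, 12->4, 16->7, 17->8, 4->2, 13->5, 2->1, 15->6
rank(y): 1->1, 4->4, 7->7, 8->8, 2->2, 5->5, 3->3, 6->6
Step 2: d_i = R_x(i) - R_y(i); compute d_i^2.
  (3-1)^2=4, (4-4)^2=0, (7-7)^2=0, (8-8)^2=0, (2-2)^2=0, (5-5)^2=0, (1-3)^2=4, (6-6)^2=0
sum(d^2) = 8.
Step 3: rho = 1 - 6*8 / (8*(8^2 - 1)) = 1 - 48/504 = 0.904762.
Step 4: Under H0, t = rho * sqrt((n-2)/(1-rho^2)) = 5.2034 ~ t(6).
Step 5: Two-sided p-value from the t-distribution with 6 df = 0.002008.
Step 6: alpha = 0.1. reject H0.

rho = 0.9048, p = 0.002008, reject H0 at alpha = 0.1.


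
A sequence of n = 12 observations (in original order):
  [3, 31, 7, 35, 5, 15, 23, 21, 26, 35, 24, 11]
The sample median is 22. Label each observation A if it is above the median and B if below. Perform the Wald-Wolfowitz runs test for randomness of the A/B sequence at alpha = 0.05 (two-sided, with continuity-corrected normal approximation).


Step 1: Compute median = 22; label A = above, B = below.
Labels in order: BABABBABAAAB  (n_A = 6, n_B = 6)
Step 2: Count runs R = 9.
Step 3: Under H0 (random ordering), E[R] = 2*n_A*n_B/(n_A+n_B) + 1 = 2*6*6/12 + 1 = 7.0000.
        Var[R] = 2*n_A*n_B*(2*n_A*n_B - n_A - n_B) / ((n_A+n_B)^2 * (n_A+n_B-1)) = 4320/1584 = 2.7273.
        SD[R] = 1.6514.
Step 4: Continuity-corrected z = (R - 0.5 - E[R]) / SD[R] = (9 - 0.5 - 7.0000) / 1.6514 = 0.9083.
Step 5: Two-sided p-value via normal approximation = 2*(1 - Phi(|z|)) = 0.363722.
Step 6: alpha = 0.05. fail to reject H0.

R = 9, z = 0.9083, p = 0.363722, fail to reject H0.


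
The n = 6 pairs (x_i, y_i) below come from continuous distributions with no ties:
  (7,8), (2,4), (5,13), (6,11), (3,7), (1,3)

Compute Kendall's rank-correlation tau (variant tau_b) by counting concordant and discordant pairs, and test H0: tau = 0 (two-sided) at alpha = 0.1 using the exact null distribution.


Step 1: Enumerate the 15 unordered pairs (i,j) with i<j and classify each by sign(x_j-x_i) * sign(y_j-y_i).
  (1,2):dx=-5,dy=-4->C; (1,3):dx=-2,dy=+5->D; (1,4):dx=-1,dy=+3->D; (1,5):dx=-4,dy=-1->C
  (1,6):dx=-6,dy=-5->C; (2,3):dx=+3,dy=+9->C; (2,4):dx=+4,dy=+7->C; (2,5):dx=+1,dy=+3->C
  (2,6):dx=-1,dy=-1->C; (3,4):dx=+1,dy=-2->D; (3,5):dx=-2,dy=-6->C; (3,6):dx=-4,dy=-10->C
  (4,5):dx=-3,dy=-4->C; (4,6):dx=-5,dy=-8->C; (5,6):dx=-2,dy=-4->C
Step 2: C = 12, D = 3, total pairs = 15.
Step 3: tau = (C - D)/(n(n-1)/2) = (12 - 3)/15 = 0.600000.
Step 4: Exact two-sided p-value (enumerate n! = 720 permutations of y under H0): p = 0.136111.
Step 5: alpha = 0.1. fail to reject H0.

tau_b = 0.6000 (C=12, D=3), p = 0.136111, fail to reject H0.


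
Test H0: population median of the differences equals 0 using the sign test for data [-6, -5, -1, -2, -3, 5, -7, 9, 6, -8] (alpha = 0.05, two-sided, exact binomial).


Step 1: Discard zero differences. Original n = 10; n_eff = number of nonzero differences = 10.
Nonzero differences (with sign): -6, -5, -1, -2, -3, +5, -7, +9, +6, -8
Step 2: Count signs: positive = 3, negative = 7.
Step 3: Under H0: P(positive) = 0.5, so the number of positives S ~ Bin(10, 0.5).
Step 4: Two-sided exact p-value = sum of Bin(10,0.5) probabilities at or below the observed probability = 0.343750.
Step 5: alpha = 0.05. fail to reject H0.

n_eff = 10, pos = 3, neg = 7, p = 0.343750, fail to reject H0.


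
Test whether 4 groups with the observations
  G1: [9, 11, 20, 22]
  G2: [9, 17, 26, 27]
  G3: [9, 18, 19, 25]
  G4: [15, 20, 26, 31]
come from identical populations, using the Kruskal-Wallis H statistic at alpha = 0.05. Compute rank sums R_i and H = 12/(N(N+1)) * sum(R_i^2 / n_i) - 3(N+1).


Step 1: Combine all N = 16 observations and assign midranks.
sorted (value, group, rank): (9,G1,2), (9,G2,2), (9,G3,2), (11,G1,4), (15,G4,5), (17,G2,6), (18,G3,7), (19,G3,8), (20,G1,9.5), (20,G4,9.5), (22,G1,11), (25,G3,12), (26,G2,13.5), (26,G4,13.5), (27,G2,15), (31,G4,16)
Step 2: Sum ranks within each group.
R_1 = 26.5 (n_1 = 4)
R_2 = 36.5 (n_2 = 4)
R_3 = 29 (n_3 = 4)
R_4 = 44 (n_4 = 4)
Step 3: H = 12/(N(N+1)) * sum(R_i^2/n_i) - 3(N+1)
     = 12/(16*17) * (26.5^2/4 + 36.5^2/4 + 29^2/4 + 44^2/4) - 3*17
     = 0.044118 * 1202.88 - 51
     = 2.068015.
Step 4: Ties present; correction factor C = 1 - 36/(16^3 - 16) = 0.991176. Corrected H = 2.068015 / 0.991176 = 2.086424.
Step 5: Under H0, H ~ chi^2(3); p-value = 0.554664.
Step 6: alpha = 0.05. fail to reject H0.

H = 2.0864, df = 3, p = 0.554664, fail to reject H0.


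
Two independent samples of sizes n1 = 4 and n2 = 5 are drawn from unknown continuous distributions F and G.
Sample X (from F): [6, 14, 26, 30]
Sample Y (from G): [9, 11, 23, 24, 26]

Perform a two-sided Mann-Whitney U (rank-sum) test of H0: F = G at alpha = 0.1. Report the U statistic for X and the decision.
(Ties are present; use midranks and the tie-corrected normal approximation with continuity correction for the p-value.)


Step 1: Combine and sort all 9 observations; assign midranks.
sorted (value, group): (6,X), (9,Y), (11,Y), (14,X), (23,Y), (24,Y), (26,X), (26,Y), (30,X)
ranks: 6->1, 9->2, 11->3, 14->4, 23->5, 24->6, 26->7.5, 26->7.5, 30->9
Step 2: Rank sum for X: R1 = 1 + 4 + 7.5 + 9 = 21.5.
Step 3: U_X = R1 - n1(n1+1)/2 = 21.5 - 4*5/2 = 21.5 - 10 = 11.5.
       U_Y = n1*n2 - U_X = 20 - 11.5 = 8.5.
Step 4: Ties are present, so use the tie-corrected normal approximation (with continuity correction) for the p-value.
Step 5: p-value = 0.805701; compare to alpha = 0.1. fail to reject H0.

U_X = 11.5, p = 0.805701, fail to reject H0 at alpha = 0.1.


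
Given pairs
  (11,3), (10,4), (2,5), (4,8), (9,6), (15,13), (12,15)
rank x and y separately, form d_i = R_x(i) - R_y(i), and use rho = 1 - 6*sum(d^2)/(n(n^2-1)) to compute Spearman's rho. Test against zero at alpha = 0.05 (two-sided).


Step 1: Rank x and y separately (midranks; no ties here).
rank(x): 11->5, 10->4, 2->1, 4->2, 9->3, 15->7, 12->6
rank(y): 3->1, 4->2, 5->3, 8->5, 6->4, 13->6, 15->7
Step 2: d_i = R_x(i) - R_y(i); compute d_i^2.
  (5-1)^2=16, (4-2)^2=4, (1-3)^2=4, (2-5)^2=9, (3-4)^2=1, (7-6)^2=1, (6-7)^2=1
sum(d^2) = 36.
Step 3: rho = 1 - 6*36 / (7*(7^2 - 1)) = 1 - 216/336 = 0.357143.
Step 4: Under H0, t = rho * sqrt((n-2)/(1-rho^2)) = 0.8550 ~ t(5).
Step 5: Two-sided p-value from the t-distribution with 5 df = 0.431611.
Step 6: alpha = 0.05. fail to reject H0.

rho = 0.3571, p = 0.431611, fail to reject H0 at alpha = 0.05.


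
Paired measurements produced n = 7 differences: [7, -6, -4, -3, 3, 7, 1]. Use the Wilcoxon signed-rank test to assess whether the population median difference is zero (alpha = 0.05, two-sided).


Step 1: Drop any zero differences (none here) and take |d_i|.
|d| = [7, 6, 4, 3, 3, 7, 1]
Step 2: Midrank |d_i| (ties get averaged ranks).
ranks: |7|->6.5, |6|->5, |4|->4, |3|->2.5, |3|->2.5, |7|->6.5, |1|->1
Step 3: Attach original signs; sum ranks with positive sign and with negative sign.
W+ = 6.5 + 2.5 + 6.5 + 1 = 16.5
W- = 5 + 4 + 2.5 = 11.5
(Check: W+ + W- = 28 should equal n(n+1)/2 = 28.)
Step 4: Test statistic W = min(W+, W-) = 11.5.
Step 5: Ties in |d|, so use the tie-corrected normal approximation.
        E[W] = n(n+1)/4 = 7*8/4 = 14.
        Tie groups: |d|=3 (t=2), |d|=7 (t=2); sum(t^3 - t) = 12.
        Var[W] = n(n+1)(2n+1)/24 - sum(t^3-t)/48 = 840/24 - 12/48 = 34.75.
        z = (W - E[W]) / sqrt(Var[W]) = (11.5 - 14) / 5.8949 = -0.4241.
        Two-sided p = 2*Phi(z) = 0.671497.
Step 6: alpha = 0.05. fail to reject H0.

W+ = 16.5, W- = 11.5, W = min = 11.5, p = 0.671497, fail to reject H0.


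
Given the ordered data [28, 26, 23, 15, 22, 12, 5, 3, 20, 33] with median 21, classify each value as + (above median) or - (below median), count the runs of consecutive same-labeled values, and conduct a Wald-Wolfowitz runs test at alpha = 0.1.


Step 1: Compute median = 21; label A = above, B = below.
Labels in order: AAABABBBBA  (n_A = 5, n_B = 5)
Step 2: Count runs R = 5.
Step 3: Under H0 (random ordering), E[R] = 2*n_A*n_B/(n_A+n_B) + 1 = 2*5*5/10 + 1 = 6.0000.
        Var[R] = 2*n_A*n_B*(2*n_A*n_B - n_A - n_B) / ((n_A+n_B)^2 * (n_A+n_B-1)) = 2000/900 = 2.2222.
        SD[R] = 1.4907.
Step 4: Continuity-corrected z = (R + 0.5 - E[R]) / SD[R] = (5 + 0.5 - 6.0000) / 1.4907 = -0.3354.
Step 5: Two-sided p-value via normal approximation = 2*(1 - Phi(|z|)) = 0.737316.
Step 6: alpha = 0.1. fail to reject H0.

R = 5, z = -0.3354, p = 0.737316, fail to reject H0.


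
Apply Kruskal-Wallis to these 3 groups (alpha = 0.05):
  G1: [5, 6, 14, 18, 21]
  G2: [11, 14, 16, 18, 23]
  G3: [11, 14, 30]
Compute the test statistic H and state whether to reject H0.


Step 1: Combine all N = 13 observations and assign midranks.
sorted (value, group, rank): (5,G1,1), (6,G1,2), (11,G2,3.5), (11,G3,3.5), (14,G1,6), (14,G2,6), (14,G3,6), (16,G2,8), (18,G1,9.5), (18,G2,9.5), (21,G1,11), (23,G2,12), (30,G3,13)
Step 2: Sum ranks within each group.
R_1 = 29.5 (n_1 = 5)
R_2 = 39 (n_2 = 5)
R_3 = 22.5 (n_3 = 3)
Step 3: H = 12/(N(N+1)) * sum(R_i^2/n_i) - 3(N+1)
     = 12/(13*14) * (29.5^2/5 + 39^2/5 + 22.5^2/3) - 3*14
     = 0.065934 * 647 - 42
     = 0.659341.
Step 4: Ties present; correction factor C = 1 - 36/(13^3 - 13) = 0.983516. Corrected H = 0.659341 / 0.983516 = 0.670391.
Step 5: Under H0, H ~ chi^2(2); p-value = 0.715198.
Step 6: alpha = 0.05. fail to reject H0.

H = 0.6704, df = 2, p = 0.715198, fail to reject H0.


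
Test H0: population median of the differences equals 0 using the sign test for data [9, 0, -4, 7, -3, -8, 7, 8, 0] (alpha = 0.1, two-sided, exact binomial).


Step 1: Discard zero differences. Original n = 9; n_eff = number of nonzero differences = 7.
Nonzero differences (with sign): +9, -4, +7, -3, -8, +7, +8
Step 2: Count signs: positive = 4, negative = 3.
Step 3: Under H0: P(positive) = 0.5, so the number of positives S ~ Bin(7, 0.5).
Step 4: Two-sided exact p-value = sum of Bin(7,0.5) probabilities at or below the observed probability = 1.000000.
Step 5: alpha = 0.1. fail to reject H0.

n_eff = 7, pos = 4, neg = 3, p = 1.000000, fail to reject H0.


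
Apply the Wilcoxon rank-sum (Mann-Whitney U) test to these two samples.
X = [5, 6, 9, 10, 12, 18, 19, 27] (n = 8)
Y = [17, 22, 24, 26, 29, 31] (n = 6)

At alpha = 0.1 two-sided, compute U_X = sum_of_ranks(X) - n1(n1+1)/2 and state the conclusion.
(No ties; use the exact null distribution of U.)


Step 1: Combine and sort all 14 observations; assign midranks.
sorted (value, group): (5,X), (6,X), (9,X), (10,X), (12,X), (17,Y), (18,X), (19,X), (22,Y), (24,Y), (26,Y), (27,X), (29,Y), (31,Y)
ranks: 5->1, 6->2, 9->3, 10->4, 12->5, 17->6, 18->7, 19->8, 22->9, 24->10, 26->11, 27->12, 29->13, 31->14
Step 2: Rank sum for X: R1 = 1 + 2 + 3 + 4 + 5 + 7 + 8 + 12 = 42.
Step 3: U_X = R1 - n1(n1+1)/2 = 42 - 8*9/2 = 42 - 36 = 6.
       U_Y = n1*n2 - U_X = 48 - 6 = 42.
Step 4: No ties, so the exact null distribution of U (based on enumerating the C(14,8) = 3003 equally likely rank assignments) gives the two-sided p-value.
Step 5: p-value = 0.019980; compare to alpha = 0.1. reject H0.

U_X = 6, p = 0.019980, reject H0 at alpha = 0.1.


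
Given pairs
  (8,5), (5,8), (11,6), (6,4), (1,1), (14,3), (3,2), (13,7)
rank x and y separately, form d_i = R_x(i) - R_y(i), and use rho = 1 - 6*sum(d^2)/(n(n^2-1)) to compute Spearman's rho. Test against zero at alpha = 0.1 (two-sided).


Step 1: Rank x and y separately (midranks; no ties here).
rank(x): 8->5, 5->3, 11->6, 6->4, 1->1, 14->8, 3->2, 13->7
rank(y): 5->5, 8->8, 6->6, 4->4, 1->1, 3->3, 2->2, 7->7
Step 2: d_i = R_x(i) - R_y(i); compute d_i^2.
  (5-5)^2=0, (3-8)^2=25, (6-6)^2=0, (4-4)^2=0, (1-1)^2=0, (8-3)^2=25, (2-2)^2=0, (7-7)^2=0
sum(d^2) = 50.
Step 3: rho = 1 - 6*50 / (8*(8^2 - 1)) = 1 - 300/504 = 0.404762.
Step 4: Under H0, t = rho * sqrt((n-2)/(1-rho^2)) = 1.0842 ~ t(6).
Step 5: Two-sided p-value from the t-distribution with 6 df = 0.319889.
Step 6: alpha = 0.1. fail to reject H0.

rho = 0.4048, p = 0.319889, fail to reject H0 at alpha = 0.1.
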